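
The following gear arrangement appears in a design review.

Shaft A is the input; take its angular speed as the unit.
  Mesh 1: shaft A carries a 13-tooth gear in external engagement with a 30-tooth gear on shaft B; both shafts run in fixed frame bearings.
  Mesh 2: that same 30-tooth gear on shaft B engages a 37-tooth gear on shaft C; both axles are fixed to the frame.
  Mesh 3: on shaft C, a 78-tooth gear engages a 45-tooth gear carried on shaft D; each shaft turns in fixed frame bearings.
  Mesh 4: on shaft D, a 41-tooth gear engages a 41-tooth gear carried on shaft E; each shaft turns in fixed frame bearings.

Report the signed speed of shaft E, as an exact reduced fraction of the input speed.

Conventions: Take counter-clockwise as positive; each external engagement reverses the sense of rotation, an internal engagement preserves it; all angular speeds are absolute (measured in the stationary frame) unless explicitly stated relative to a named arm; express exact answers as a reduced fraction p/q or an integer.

4-mesh fixed-axis compound train (all bearings frame-fixed)
mesh 1 [13T→30T]: |ω|/ω_in = 1×13/30 = 13/30, sense flips to −
mesh 2 [30T→37T]: |ω|/ω_in = (13/30)×30/37 = 13/37, sense flips to +
mesh 3 [78T→45T]: |ω|/ω_in = (13/37)×78/45 = 338/555, sense flips to −
mesh 4 [41T→41T]: |ω|/ω_in = (338/555)×41/41 = 338/555, sense flips to +
signed output speed (× input speed) = 338/555

338/555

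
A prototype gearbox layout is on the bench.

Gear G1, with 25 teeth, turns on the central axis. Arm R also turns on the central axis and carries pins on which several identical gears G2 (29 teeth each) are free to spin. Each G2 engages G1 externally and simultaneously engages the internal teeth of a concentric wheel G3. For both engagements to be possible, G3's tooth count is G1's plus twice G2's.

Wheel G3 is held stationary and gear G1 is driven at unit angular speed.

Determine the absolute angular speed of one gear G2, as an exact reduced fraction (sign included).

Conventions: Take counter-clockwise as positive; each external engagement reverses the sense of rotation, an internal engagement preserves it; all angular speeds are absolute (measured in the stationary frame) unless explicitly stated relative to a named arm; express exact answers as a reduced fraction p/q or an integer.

-25/58

class = planetary set [G3 = 25+2·29 = 83; Willis about the carrier]
ring teeth: 25 + 2·29 = 83
25(ω_sun−ω_arm) = −83(ω_ring−ω_arm),  ω_ring = 0, ω_sun = 1
25(1−ω_arm) = −83(0−ω_arm)  ⇒  108·ω_arm = 25  ⇒  ω_arm = 25/108
sun–planet mesh: 25·(1−25/108) = −29·(ω_p−ω_arm)  ⇒  ω_p−ω_arm = -2075/3132
ω_p = 25/108 − 2075/3132 = -25/58
exact speed ratio = -25/58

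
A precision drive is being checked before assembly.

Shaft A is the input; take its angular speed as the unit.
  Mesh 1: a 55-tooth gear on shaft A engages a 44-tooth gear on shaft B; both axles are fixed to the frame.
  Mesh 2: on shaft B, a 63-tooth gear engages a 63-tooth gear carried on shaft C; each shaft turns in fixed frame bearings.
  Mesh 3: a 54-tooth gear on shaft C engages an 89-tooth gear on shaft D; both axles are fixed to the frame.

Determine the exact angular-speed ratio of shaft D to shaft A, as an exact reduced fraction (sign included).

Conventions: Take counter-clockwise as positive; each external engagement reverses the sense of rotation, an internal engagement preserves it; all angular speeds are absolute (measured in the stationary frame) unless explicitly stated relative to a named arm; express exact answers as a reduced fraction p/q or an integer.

class = fixed-axis compound train [3 meshes; 3 ratios multiply, 3 sense flips]
mesh 1 [55T→44T]: running ratio 5/4, sense −
mesh 2 [63T→63T]: running ratio 5/4, sense +
mesh 3 [54T→89T]: running ratio 135/178, sense −
ω_out/ω_in = -135/178

-135/178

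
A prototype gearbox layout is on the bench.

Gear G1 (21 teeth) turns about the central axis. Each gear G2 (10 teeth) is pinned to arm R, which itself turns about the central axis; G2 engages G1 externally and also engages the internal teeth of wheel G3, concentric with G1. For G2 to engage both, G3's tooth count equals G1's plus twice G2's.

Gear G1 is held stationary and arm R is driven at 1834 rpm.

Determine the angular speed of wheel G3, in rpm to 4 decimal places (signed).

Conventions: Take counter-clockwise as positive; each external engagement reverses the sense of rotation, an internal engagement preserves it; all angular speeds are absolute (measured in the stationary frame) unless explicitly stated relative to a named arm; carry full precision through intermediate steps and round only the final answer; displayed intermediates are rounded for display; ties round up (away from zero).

class = planetary set [G3 = 21+2·10 = 41; Willis about the carrier]
normalise by the input: solve with ω_arm = 1, then scale by 1834 rpm
ring teeth: 21 + 2·10 = 41
21(ω_sun−ω_arm) = −41(ω_ring−ω_arm),  ω_sun = 0, ω_arm = 1
ω_ring = 1 − (21/41)(0−1) = 62/41
scale: ω_ring = 62/41 × 1834 rpm = +2773.3659 rpm

+2773.3659 rpm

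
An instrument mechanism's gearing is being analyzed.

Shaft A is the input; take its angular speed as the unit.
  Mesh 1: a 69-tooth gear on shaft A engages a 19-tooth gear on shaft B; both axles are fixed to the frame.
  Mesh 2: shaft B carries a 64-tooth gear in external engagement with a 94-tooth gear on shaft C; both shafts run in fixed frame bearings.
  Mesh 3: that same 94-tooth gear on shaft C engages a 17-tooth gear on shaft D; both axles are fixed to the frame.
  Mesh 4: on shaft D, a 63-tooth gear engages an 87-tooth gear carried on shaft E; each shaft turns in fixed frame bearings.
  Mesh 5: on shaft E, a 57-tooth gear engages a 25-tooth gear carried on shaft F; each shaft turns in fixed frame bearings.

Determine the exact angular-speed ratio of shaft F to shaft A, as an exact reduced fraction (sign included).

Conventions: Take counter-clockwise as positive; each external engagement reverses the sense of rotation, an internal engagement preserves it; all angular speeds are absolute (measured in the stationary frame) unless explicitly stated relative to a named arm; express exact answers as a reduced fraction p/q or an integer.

class = fixed-axis compound train [5 meshes; 5 ratios multiply, 5 sense flips]
mesh 1 [69T→19T]: running ratio 69/19, sense −
mesh 2 [64T→94T]: running ratio 2208/893, sense +
mesh 3 [94T→17T]: running ratio 4416/323, sense −
mesh 4 [63T→87T]: running ratio 92736/9367, sense +
mesh 5 [57T→25T]: running ratio 278208/12325, sense −
ω_out/ω_in = -278208/12325

-278208/12325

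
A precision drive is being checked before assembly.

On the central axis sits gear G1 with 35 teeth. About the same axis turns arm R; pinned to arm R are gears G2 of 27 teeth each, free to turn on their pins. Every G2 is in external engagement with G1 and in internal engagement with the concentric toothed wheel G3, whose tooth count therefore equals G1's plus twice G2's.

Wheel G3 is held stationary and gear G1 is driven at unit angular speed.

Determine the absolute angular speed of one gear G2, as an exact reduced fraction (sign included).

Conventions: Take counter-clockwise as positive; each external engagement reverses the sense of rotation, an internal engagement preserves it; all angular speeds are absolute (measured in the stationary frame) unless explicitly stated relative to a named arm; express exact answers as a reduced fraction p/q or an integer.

recognized (axles ride arm R): planetary set, 35/27/89 teeth
ring teeth: 35 + 2·27 = 89
35(ω_sun−ω_arm) = −89(ω_ring−ω_arm),  ω_ring = 0, ω_sun = 1
35(1−ω_arm) = −89(0−ω_arm)  ⇒  124·ω_arm = 35  ⇒  ω_arm = 35/124
sun–planet mesh: 35·(1−35/124) = −27·(ω_p−ω_arm)  ⇒  ω_p−ω_arm = -3115/3348
ω_p = 35/124 − 3115/3348 = -35/54
exact speed ratio = -35/54

-35/54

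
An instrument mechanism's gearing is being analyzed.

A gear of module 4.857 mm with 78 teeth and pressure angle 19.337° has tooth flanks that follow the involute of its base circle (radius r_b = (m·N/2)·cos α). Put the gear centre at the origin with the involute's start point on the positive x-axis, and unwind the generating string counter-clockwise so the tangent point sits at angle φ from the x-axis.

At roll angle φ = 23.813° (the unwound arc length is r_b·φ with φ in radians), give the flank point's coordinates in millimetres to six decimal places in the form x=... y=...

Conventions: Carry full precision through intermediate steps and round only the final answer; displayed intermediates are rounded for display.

x=193.514044 y=4.203853

class = single-mesh tooth geometry [base-circle involute, m = 4.857, 78T]
pitch radius r_p = m·N/2 = 4.857·78/2 = 189.423000
base radius r_b = r_p·cos α = 189.423000·cos 19.337° = 178.737141
roll angle φ = 23.813° = 0.41561525 rad
x = r_b·(cos φ + φ·sin φ) = 193.514044
y = r_b·(sin φ − φ·cos φ) = 4.203853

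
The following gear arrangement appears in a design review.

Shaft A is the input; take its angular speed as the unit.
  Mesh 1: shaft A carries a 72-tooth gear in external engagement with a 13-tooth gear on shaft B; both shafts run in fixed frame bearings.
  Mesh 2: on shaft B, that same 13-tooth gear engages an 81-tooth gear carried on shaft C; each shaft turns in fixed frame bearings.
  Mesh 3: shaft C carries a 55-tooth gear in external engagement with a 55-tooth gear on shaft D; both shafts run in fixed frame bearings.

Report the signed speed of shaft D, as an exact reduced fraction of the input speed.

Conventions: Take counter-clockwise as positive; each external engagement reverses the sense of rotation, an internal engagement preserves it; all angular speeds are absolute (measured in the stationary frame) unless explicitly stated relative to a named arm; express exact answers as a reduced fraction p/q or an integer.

3-mesh fixed-axis compound train (all bearings frame-fixed)
mesh 1 [72T→13T]: |ω|/ω_in = 1×72/13 = 72/13, sense flips to −
mesh 2 [13T→81T]: |ω|/ω_in = (72/13)×13/81 = 8/9, sense flips to +
mesh 3 [55T→55T]: |ω|/ω_in = (8/9)×55/55 = 8/9, sense flips to −
signed output speed (× input speed) = -8/9

-8/9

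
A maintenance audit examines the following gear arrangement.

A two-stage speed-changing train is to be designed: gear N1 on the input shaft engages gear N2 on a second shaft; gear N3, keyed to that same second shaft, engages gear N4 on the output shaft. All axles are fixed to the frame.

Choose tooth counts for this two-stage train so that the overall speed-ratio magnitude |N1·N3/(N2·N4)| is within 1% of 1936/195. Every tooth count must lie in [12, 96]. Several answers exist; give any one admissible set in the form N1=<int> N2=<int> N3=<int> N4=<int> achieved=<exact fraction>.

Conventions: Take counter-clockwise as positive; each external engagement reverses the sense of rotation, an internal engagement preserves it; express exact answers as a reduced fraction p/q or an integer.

topology: fixed-axis compound train — 2 stages, target 1936/195
target = 1936/195 in lowest terms: an exact hit needs N1·N3 = k·1936 and N2·N4 = k·195 for one integer k, every count in [12, 96]; additionally prefer no 1:1 stage (N1 ≠ N2, N3 ≠ N4)
k = 1: N1·N3 = 1936 = 22·88, N2·N4 = 195 = 13·15
achieved = 22·88/(13·15) = 1936/195; |achieved − target| = 0 ≤ 484/4875 ✓

N1=22 N2=13 N3=88 N4=15 achieved=1936/195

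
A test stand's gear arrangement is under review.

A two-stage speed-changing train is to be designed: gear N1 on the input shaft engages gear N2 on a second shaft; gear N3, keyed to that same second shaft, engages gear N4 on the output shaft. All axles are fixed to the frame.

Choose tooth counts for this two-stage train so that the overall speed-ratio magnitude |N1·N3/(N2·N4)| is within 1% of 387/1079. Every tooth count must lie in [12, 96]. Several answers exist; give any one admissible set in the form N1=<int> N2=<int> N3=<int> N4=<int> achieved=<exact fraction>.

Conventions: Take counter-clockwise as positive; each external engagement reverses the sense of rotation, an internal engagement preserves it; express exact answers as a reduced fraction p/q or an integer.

2-stage fixed-axis compound train for ratio 387/1079
target = 387/1079 in lowest terms: an exact hit needs N1·N3 = k·387 and N2·N4 = k·1079 for one integer k, every count in [12, 96]; additionally prefer no 1:1 stage (N1 ≠ N2, N3 ≠ N4)
k = 1: no 1:1-free in-range split of k·387 and k·1079 into factor pairs; take k = 2
k = 2: N1·N3 = 774 = 18·43, N2·N4 = 2158 = 26·83
achieved = 18·43/(26·83) = 387/1079; |achieved − target| = 0 ≤ 387/107900 ✓

N1=18 N2=26 N3=43 N4=83 achieved=387/1079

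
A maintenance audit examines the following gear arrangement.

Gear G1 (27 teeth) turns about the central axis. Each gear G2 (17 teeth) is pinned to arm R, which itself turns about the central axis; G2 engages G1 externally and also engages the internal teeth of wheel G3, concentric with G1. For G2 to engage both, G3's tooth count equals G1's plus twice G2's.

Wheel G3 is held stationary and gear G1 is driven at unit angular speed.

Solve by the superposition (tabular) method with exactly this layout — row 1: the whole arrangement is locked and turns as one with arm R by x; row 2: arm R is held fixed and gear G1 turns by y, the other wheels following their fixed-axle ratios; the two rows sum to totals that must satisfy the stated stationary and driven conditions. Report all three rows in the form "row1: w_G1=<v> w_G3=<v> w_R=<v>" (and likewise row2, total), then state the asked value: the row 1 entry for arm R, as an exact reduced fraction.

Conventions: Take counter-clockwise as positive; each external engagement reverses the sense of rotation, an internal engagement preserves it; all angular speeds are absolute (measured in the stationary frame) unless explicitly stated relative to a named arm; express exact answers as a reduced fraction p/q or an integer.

row1: w_G1=27/88 w_G3=27/88 w_R=27/88
row2: w_G1=61/88 w_G3=-27/88 w_R=0
total: w_G1=1 w_G3=0 w_R=27/88
asked value: 27/88

topology: planetary set — G1 27T / G2 17T / G3 61T, arm = carrier (Willis)
row 1: whole set turns with the arm by x
row 2 — arm fixed, fixed-axis ratios: sun y, ring −(27/61)·y, arm 0
boundary: total ω_ring = x − (27/61)·y = 0 and total ω_sun = x + y = 1  ⇒  y = 61/88, x = 27/88
row 2 ring = −(27/61)·61/88 = -27/88
totals (row 1 + row 2): sun 27/88 + 61/88 = 1, ring 27/88 + (-27/88) = 0, arm 27/88 + 0 = 27/88
asked cell (row1, arm) = 27/88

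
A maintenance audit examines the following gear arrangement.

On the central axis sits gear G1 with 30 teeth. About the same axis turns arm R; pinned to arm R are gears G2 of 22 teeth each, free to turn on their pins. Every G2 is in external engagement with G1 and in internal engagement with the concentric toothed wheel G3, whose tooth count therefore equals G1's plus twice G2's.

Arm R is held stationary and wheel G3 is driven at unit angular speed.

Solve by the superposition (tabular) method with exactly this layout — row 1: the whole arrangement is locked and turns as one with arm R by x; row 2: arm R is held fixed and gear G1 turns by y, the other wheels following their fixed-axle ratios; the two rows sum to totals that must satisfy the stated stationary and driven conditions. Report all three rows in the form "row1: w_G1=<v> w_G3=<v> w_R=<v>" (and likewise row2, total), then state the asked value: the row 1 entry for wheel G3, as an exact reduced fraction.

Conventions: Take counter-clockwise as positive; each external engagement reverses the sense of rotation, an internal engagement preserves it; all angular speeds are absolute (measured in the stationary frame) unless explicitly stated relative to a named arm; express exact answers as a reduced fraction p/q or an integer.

class = planetary set [G3 = 30+2·22 = 74; Willis about the carrier]
row 1 (train locked, turned with arm): all members turn x
row 2 (arm held, sun turns y): ω_ring = −(30/74)·y, ω_arm = 0
boundary: total ω_arm = x = 0 and total ω_ring = x − (30/74)·y = 1  ⇒  y = -37/15, x = 0
row 2 ring = −(30/74)·(-37/15) = 1
totals (row 1 + row 2): sun 0 + (-37/15) = -37/15, ring 0 + 1 = 1, arm 0 + 0 = 0
asked cell (row1, ring) = 0

row1: w_G1=0 w_G3=0 w_R=0
row2: w_G1=-37/15 w_G3=1 w_R=0
total: w_G1=-37/15 w_G3=1 w_R=0
asked value: 0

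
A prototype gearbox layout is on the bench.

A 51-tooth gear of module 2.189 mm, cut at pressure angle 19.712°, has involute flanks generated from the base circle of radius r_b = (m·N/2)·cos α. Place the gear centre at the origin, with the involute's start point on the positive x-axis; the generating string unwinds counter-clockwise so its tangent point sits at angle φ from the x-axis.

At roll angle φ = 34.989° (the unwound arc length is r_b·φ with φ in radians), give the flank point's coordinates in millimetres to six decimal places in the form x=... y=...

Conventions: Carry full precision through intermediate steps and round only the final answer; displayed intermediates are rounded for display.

x=61.451965 y=3.842222

class = single-mesh tooth geometry [base-circle involute, m = 2.189, 51T]
pitch radius r_p = m·N/2 = 2.189·51/2 = 55.819500
base radius r_b = r_p·cos α = 55.819500·cos 19.712° = 52.548473
roll angle φ = 34.989° = 0.61067325 rad
x = r_b·(cos φ + φ·sin φ) = 61.451965
y = r_b·(sin φ − φ·cos φ) = 3.842222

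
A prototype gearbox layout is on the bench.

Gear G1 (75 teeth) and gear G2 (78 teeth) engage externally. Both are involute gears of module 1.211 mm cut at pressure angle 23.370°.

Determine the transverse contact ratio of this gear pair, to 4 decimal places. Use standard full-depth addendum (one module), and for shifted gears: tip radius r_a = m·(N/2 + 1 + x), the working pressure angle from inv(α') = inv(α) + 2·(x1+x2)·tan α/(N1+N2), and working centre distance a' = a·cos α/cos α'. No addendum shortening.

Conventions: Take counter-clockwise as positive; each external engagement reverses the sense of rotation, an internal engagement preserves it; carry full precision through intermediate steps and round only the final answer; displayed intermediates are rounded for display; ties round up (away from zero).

class = single-mesh tooth geometry [involute pair 75T × 78T, m = 1.211]
base radii: r_b1 = 41.686970, r_b2 = 43.354448
tip radii: r_a1 = 46.623500, r_a2 = 48.440000
no profile shift: α' = α, a' = a
action lengths: √(r_a1²−r_b1²) = 20.879352, √(r_a2²−r_b2²) = 21.606143
base pitch p_b = π·m·cos α = 3.492359
CR = (20.879352 + 21.606143 − 92.641500·sin 23.37000°)/3.492359 = 1.642912
contact ratio ≈ 1.6429

1.6429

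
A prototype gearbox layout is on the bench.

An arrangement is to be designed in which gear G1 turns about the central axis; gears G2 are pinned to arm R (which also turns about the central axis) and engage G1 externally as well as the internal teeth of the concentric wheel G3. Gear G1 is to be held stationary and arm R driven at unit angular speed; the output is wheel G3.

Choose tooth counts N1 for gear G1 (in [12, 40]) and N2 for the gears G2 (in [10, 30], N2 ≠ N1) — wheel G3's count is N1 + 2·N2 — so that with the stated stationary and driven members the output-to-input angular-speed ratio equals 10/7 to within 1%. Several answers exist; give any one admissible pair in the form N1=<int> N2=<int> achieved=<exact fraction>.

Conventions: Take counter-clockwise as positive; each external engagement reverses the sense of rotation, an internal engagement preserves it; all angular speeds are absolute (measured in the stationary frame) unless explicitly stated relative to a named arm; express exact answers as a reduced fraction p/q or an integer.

N1=15 N2=10 achieved=10/7

topology: planetary set — design target 10/7, arm = carrier (Willis)
Willis with ω_sun = 0: ω_ring/ω_arm = (N1+N3)/N3; set equal to 10/7  ⇒  N3/N1 = 1/(10/7 − 1) = 7/3
N3 = N1 + 2·N2  ⇒  N2/N1 = (N3/N1 − 1)/2 = (7/3 − 1)/2 = 2/3
smallest multiple with N1 ≥ 12 and N2 ≥ 10: k = 5  ⇒  N1 = 5·3 = 15, N2 = 5·2 = 10 (N1 ≤ 40, N2 ≤ 30, N2 ≠ N1 ✓), N3 = 15 + 2·10 = 35
check: (N1+N3)/N3 with N1 = 15, N3 = 35 gives 10/7; |achieved − target| = 0 ≤ 1/70 ✓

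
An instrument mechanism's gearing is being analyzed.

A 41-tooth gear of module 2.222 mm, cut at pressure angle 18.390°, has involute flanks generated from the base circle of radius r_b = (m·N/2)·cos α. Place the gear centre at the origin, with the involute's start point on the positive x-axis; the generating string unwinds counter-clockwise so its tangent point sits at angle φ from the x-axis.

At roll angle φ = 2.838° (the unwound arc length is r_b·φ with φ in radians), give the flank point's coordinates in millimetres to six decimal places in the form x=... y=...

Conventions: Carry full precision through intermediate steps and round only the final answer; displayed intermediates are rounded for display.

recognized (one wheel, involute flank): single-mesh tooth geometry, m = 2.222, N = 41
pitch radius r_p = m·N/2 = 2.222·41/2 = 45.551000
base radius r_b = r_p·cos α = 45.551000·cos 18.390° = 43.224760
roll angle φ = 2.838° = 0.04953244 rad
x = r_b·(cos φ + φ·sin φ) = 43.277753
y = r_b·(sin φ − φ·cos φ) = 0.001751

x=43.277753 y=0.001751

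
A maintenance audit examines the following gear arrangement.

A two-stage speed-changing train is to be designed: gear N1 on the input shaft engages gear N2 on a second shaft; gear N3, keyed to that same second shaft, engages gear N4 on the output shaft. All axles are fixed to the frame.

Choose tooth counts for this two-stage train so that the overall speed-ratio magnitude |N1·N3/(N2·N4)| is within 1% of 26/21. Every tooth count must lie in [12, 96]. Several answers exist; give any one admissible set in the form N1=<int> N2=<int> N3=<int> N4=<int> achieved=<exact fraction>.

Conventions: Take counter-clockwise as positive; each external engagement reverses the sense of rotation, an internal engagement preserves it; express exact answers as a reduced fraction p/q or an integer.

topology: fixed-axis compound train — 2 stages, target 26/21
target = 26/21 in lowest terms: an exact hit needs N1·N3 = k·26 and N2·N4 = k·21 for one integer k, every count in [12, 96]; additionally prefer no 1:1 stage (N1 ≠ N2, N3 ≠ N4)
k = 1…7: no 1:1-free in-range split of k·26 and k·21 into factor pairs; take k = 8
k = 8: N1·N3 = 208 = 13·16, N2·N4 = 168 = 12·14
achieved = 13·16/(12·14) = 26/21; |achieved − target| = 0 ≤ 13/1050 ✓

N1=13 N2=12 N3=16 N4=14 achieved=26/21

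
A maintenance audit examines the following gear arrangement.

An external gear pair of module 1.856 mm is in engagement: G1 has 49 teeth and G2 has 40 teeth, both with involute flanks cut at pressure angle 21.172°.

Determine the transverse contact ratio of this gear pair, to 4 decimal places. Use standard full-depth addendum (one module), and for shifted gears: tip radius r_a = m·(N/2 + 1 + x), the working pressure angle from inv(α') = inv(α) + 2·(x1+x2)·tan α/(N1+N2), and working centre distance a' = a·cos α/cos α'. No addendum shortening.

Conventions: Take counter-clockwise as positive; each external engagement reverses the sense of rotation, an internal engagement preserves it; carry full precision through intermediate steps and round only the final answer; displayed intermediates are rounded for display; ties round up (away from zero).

topology: single-mesh involute geometry — m = 1.856, 49T/40T pair
base radii: r_b1 = 42.402659, r_b2 = 34.614415
tip radii: r_a1 = 47.328000, r_a2 = 38.976000
no profile shift: α' = α, a' = a
action lengths: √(r_a1²−r_b1²) = 21.022705, √(r_a2²−r_b2²) = 17.915659
base pitch p_b = π·m·cos α = 5.437220
CR = (21.022705 + 17.915659 − 82.592000·sin 21.17200°)/5.437220 = 1.675250
contact ratio ≈ 1.6752

1.6752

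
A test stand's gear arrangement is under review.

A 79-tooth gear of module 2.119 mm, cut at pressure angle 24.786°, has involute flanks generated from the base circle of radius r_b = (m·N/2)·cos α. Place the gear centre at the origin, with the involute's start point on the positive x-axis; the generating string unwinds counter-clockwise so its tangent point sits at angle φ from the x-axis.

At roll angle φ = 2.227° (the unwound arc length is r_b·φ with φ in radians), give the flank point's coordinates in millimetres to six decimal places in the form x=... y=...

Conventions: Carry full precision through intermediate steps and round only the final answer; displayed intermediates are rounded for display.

class = single-mesh tooth geometry [base-circle involute, m = 2.119, 79T]
pitch radius r_p = m·N/2 = 2.119·79/2 = 83.700500
base radius r_b = r_p·cos α = 83.700500·cos 24.786° = 75.990005
roll angle φ = 2.227° = 0.03886848 rad
x = r_b·(cos φ + φ·sin φ) = 76.047385
y = r_b·(sin φ − φ·cos φ) = 0.001487

x=76.047385 y=0.001487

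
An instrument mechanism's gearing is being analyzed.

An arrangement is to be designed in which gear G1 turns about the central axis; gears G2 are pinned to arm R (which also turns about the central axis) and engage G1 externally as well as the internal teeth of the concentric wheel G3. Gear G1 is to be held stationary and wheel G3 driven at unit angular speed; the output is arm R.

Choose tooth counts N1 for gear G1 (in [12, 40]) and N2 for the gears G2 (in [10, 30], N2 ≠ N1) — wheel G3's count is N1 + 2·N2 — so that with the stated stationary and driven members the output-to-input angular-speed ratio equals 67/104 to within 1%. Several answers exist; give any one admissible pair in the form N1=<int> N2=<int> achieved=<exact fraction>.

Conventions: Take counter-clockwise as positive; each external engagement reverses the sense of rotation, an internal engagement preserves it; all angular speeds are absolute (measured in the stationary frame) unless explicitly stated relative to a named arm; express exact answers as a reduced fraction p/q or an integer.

planetary set to be sized for 67/104 (Willis relation)
Willis with ω_sun = 0: ω_arm/ω_ring = N3/(N1+N3); set equal to 67/104  ⇒  N3/N1 = (67/104)/(1 − 67/104) = 67/37
N3 = N1 + 2·N2  ⇒  N2/N1 = (N3/N1 − 1)/2 = (67/37 − 1)/2 = 15/37
smallest multiple with N1 ≥ 12 and N2 ≥ 10: k = 1  ⇒  N1 = 1·37 = 37, N2 = 1·15 = 15 (N1 ≤ 40, N2 ≤ 30, N2 ≠ N1 ✓), N3 = 37 + 2·15 = 67
check: N3/(N1+N3) with N1 = 37, N3 = 67 gives 67/104; |achieved − target| = 0 ≤ 67/10400 ✓

N1=37 N2=15 achieved=67/104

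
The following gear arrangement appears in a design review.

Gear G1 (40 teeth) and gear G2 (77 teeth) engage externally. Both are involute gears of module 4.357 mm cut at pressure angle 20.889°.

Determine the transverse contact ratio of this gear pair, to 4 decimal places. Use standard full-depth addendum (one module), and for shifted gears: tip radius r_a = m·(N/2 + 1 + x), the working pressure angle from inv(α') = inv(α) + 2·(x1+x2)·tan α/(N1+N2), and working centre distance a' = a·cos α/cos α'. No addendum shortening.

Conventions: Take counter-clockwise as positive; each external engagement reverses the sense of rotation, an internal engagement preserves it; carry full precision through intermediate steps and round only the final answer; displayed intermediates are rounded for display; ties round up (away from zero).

single-mesh involute tooth geometry (40T engaging 77T at module 4.357)
base radii: r_b1 = 81.412545, r_b2 = 156.719148
tip radii: r_a1 = 91.497000, r_a2 = 172.101500
no profile shift: α' = α, a' = a
action lengths: √(r_a1²−r_b1²) = 41.757617, √(r_a2²−r_b2²) = 71.119863
base pitch p_b = π·m·cos α = 12.788253
CR = (41.757617 + 71.119863 − 254.884500·sin 20.88900°)/12.788253 = 1.720032
contact ratio ≈ 1.7200

1.7200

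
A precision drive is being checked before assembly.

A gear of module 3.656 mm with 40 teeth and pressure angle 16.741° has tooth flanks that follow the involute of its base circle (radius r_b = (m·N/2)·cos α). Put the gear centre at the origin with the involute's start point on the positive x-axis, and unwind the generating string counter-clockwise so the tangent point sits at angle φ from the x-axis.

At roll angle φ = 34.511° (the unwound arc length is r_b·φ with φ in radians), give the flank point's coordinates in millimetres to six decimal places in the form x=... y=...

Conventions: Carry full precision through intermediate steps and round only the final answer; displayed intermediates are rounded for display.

class = single-mesh tooth geometry [base-circle involute, m = 3.656, 40T]
pitch radius r_p = m·N/2 = 3.656·40/2 = 73.120000
base radius r_b = r_p·cos α = 73.120000·cos 16.741° = 70.020927
roll angle φ = 34.511° = 0.60233058 rad
x = r_b·(cos φ + φ·sin φ) = 81.593742
y = r_b·(sin φ − φ·cos φ) = 4.917818

x=81.593742 y=4.917818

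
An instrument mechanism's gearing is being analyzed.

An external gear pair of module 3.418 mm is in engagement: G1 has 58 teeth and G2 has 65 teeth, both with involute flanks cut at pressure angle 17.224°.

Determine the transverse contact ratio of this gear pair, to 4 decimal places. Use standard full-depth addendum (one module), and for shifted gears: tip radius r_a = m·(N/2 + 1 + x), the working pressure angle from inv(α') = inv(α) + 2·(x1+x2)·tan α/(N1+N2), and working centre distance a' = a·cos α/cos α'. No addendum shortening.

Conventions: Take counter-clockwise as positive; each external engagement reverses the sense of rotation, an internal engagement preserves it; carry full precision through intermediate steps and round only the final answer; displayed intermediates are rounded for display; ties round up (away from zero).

single-mesh involute tooth geometry (58T engaging 65T at module 3.418)
base radii: r_b1 = 94.676816, r_b2 = 106.103328
tip radii: r_a1 = 102.540000, r_a2 = 114.503000
no profile shift: α' = α, a' = a
action lengths: √(r_a1²−r_b1²) = 39.379591, √(r_a2²−r_b2²) = 43.046728
base pitch p_b = π·m·cos α = 10.256413
CR = (39.379591 + 43.046728 − 210.207000·sin 17.22400°)/10.256413 = 1.967775
contact ratio ≈ 1.9678

1.9678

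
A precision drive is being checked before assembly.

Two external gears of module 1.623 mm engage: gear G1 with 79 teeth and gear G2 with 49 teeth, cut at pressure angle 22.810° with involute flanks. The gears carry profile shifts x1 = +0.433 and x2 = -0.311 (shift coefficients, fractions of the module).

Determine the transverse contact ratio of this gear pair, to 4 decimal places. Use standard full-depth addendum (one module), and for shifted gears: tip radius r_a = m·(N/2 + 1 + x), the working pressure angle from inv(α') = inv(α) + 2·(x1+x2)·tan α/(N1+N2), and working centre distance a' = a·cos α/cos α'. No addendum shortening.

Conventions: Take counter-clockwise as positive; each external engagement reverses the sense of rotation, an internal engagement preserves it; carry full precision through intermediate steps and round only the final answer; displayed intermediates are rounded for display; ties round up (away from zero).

1.6350

single-mesh involute tooth geometry (79T engaging 49T at module 1.623)
base radii: r_b1 = 59.094927, r_b2 = 36.653815
tip radii: r_a1 = 66.434259, r_a2 = 40.881747
inv(α') = inv(22.810°) + 2·(+0.433-0.311)·tan α/(79+49) = 0.02325878  ⇒  α' = 23.06647°
a' = a·cos α / cos α' = 103.8720·cos 22.810°/cos 23.06647° = 104.068956
action lengths: √(r_a1²−r_b1²) = 30.352930, √(r_a2²−r_b2²) = 18.105663
base pitch p_b = π·m·cos α = 4.700055
CR = (30.352930 + 18.105663 − 104.068956·sin 23.06647°)/4.700055 = 1.634983
contact ratio ≈ 1.6350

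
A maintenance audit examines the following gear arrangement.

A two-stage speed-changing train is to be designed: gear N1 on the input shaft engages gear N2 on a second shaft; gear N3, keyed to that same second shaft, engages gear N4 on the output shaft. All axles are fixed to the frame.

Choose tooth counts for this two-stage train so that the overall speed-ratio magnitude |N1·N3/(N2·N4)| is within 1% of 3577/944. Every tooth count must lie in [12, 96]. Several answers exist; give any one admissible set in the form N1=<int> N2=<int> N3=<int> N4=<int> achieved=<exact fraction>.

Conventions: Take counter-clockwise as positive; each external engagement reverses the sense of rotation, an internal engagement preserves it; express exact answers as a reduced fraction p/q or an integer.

N1=49 N2=16 N3=73 N4=59 achieved=3577/944

class = fixed-axis compound train [2-stage, 3577/944 wanted]
target = 3577/944 in lowest terms: an exact hit needs N1·N3 = k·3577 and N2·N4 = k·944 for one integer k, every count in [12, 96]; additionally prefer no 1:1 stage (N1 ≠ N2, N3 ≠ N4)
k = 1: N1·N3 = 3577 = 49·73, N2·N4 = 944 = 16·59
achieved = 49·73/(16·59) = 3577/944; |achieved − target| = 0 ≤ 3577/94400 ✓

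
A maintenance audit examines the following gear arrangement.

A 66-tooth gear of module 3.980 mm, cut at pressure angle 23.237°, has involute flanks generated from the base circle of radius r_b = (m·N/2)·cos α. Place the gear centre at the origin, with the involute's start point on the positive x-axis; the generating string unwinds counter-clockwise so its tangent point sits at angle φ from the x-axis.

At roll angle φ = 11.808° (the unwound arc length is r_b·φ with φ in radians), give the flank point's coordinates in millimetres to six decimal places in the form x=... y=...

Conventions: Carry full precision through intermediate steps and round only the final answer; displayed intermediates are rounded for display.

x=123.221560 y=0.350631

single-mesh involute tooth geometry (66T wheel at module 3.980)
pitch radius r_p = m·N/2 = 3.980·66/2 = 131.340000
base radius r_b = r_p·cos α = 131.340000·cos 23.237° = 120.685798
roll angle φ = 11.808° = 0.20608848 rad
x = r_b·(cos φ + φ·sin φ) = 123.221560
y = r_b·(sin φ − φ·cos φ) = 0.350631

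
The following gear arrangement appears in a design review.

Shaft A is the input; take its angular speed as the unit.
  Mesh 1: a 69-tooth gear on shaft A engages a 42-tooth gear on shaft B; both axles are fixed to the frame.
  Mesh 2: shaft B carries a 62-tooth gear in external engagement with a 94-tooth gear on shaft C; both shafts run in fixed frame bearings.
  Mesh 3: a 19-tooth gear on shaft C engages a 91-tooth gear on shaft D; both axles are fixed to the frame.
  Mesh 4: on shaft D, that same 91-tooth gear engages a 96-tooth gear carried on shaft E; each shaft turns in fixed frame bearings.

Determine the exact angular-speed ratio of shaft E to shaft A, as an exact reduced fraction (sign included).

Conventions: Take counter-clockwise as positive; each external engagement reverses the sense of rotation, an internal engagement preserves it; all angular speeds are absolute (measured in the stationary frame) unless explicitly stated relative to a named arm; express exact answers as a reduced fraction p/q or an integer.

class = fixed-axis compound train [4 meshes; 4 ratios multiply, 4 sense flips]
mesh 1 [69T→42T]: running ratio 23/14, sense −
mesh 2 [62T→94T]: running ratio 713/658, sense +
mesh 3 [19T→91T]: running ratio 13547/59878, sense −
mesh 4 [91T→96T]: running ratio 13547/63168, sense +
ω_out/ω_in = 13547/63168

13547/63168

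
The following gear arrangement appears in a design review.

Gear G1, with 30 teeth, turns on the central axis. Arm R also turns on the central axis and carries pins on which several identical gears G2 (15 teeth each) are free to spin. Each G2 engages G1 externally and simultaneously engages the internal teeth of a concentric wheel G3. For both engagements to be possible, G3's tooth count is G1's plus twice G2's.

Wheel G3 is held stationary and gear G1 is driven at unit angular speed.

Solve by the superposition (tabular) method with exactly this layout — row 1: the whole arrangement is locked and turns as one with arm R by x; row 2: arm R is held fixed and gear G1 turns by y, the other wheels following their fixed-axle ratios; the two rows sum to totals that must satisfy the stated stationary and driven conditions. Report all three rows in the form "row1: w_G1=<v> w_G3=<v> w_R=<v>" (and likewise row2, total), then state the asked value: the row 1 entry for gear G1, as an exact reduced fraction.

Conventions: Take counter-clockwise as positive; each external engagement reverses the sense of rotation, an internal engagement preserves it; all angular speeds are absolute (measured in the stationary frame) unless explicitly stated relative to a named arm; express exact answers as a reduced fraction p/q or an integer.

topology: planetary set — G1 30T / G2 15T / G3 60T, arm = carrier (Willis)
row 1: whole set turns with the arm by x
row 2 — arm fixed, fixed-axis ratios: sun y, ring −(30/60)·y, arm 0
boundary: total ω_ring = x − (30/60)·y = 0 and total ω_sun = x + y = 1  ⇒  y = 2/3, x = 1/3
row 2 ring = −(30/60)·2/3 = -1/3
totals (row 1 + row 2): sun 1/3 + 2/3 = 1, ring 1/3 + (-1/3) = 0, arm 1/3 + 0 = 1/3
asked cell (row1, sun) = 1/3

row1: w_G1=1/3 w_G3=1/3 w_R=1/3
row2: w_G1=2/3 w_G3=-1/3 w_R=0
total: w_G1=1 w_G3=0 w_R=1/3
asked value: 1/3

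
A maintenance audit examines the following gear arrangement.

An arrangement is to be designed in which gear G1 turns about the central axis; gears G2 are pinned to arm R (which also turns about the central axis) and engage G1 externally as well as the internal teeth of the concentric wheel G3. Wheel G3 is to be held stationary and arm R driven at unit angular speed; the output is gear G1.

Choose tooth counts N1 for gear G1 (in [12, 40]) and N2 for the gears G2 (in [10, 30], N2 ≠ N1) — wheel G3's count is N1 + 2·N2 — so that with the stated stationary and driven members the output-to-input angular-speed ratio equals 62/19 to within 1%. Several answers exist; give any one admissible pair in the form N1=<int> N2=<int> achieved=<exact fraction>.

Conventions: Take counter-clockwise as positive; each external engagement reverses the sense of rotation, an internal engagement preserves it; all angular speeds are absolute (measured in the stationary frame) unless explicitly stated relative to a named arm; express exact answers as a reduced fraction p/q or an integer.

class = planetary set [ratio 62/19 wanted; Willis about the carrier]
Willis with ω_ring = 0: ω_sun/ω_arm = (N1+N3)/N1; set equal to 62/19  ⇒  N3/N1 = 62/19 − 1 = 43/19
N3 = N1 + 2·N2  ⇒  N2/N1 = (N3/N1 − 1)/2 = (43/19 − 1)/2 = 12/19
smallest multiple with N1 ≥ 12 and N2 ≥ 10: k = 1  ⇒  N1 = 1·19 = 19, N2 = 1·12 = 12 (N1 ≤ 40, N2 ≤ 30, N2 ≠ N1 ✓), N3 = 19 + 2·12 = 43
check: (N1+N3)/N1 with N1 = 19, N3 = 43 gives 62/19; |achieved − target| = 0 ≤ 31/950 ✓

N1=19 N2=12 achieved=62/19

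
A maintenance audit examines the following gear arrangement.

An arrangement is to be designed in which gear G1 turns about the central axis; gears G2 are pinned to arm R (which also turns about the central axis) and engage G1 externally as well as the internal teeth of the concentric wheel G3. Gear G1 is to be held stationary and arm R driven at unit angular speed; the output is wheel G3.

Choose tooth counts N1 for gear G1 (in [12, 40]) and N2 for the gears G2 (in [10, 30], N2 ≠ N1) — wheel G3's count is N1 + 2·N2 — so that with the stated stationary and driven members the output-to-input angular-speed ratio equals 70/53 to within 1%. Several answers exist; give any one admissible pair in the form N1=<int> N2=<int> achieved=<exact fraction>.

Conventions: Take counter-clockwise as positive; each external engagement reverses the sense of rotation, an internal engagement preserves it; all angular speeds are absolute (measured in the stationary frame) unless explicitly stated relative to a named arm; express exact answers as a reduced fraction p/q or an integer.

planetary set to be sized for 70/53 (Willis relation)
Willis with ω_sun = 0: ω_ring/ω_arm = (N1+N3)/N3; set equal to 70/53  ⇒  N3/N1 = 1/(70/53 − 1) = 53/17
N3 = N1 + 2·N2  ⇒  N2/N1 = (N3/N1 − 1)/2 = (53/17 − 1)/2 = 18/17
smallest multiple with N1 ≥ 12 and N2 ≥ 10: k = 1  ⇒  N1 = 1·17 = 17, N2 = 1·18 = 18 (N1 ≤ 40, N2 ≤ 30, N2 ≠ N1 ✓), N3 = 17 + 2·18 = 53
check: (N1+N3)/N3 with N1 = 17, N3 = 53 gives 70/53; |achieved − target| = 0 ≤ 7/530 ✓

N1=17 N2=18 achieved=70/53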